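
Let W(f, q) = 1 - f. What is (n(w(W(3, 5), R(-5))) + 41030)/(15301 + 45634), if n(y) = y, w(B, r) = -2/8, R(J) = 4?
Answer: 164119/243740 ≈ 0.67334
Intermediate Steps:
w(B, r) = -¼ (w(B, r) = -2*⅛ = -¼)
(n(w(W(3, 5), R(-5))) + 41030)/(15301 + 45634) = (-¼ + 41030)/(15301 + 45634) = (164119/4)/60935 = (164119/4)*(1/60935) = 164119/243740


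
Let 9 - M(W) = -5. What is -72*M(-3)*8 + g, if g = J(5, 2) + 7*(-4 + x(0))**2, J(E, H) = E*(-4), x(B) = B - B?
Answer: -7972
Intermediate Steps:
M(W) = 14 (M(W) = 9 - 1*(-5) = 9 + 5 = 14)
x(B) = 0
J(E, H) = -4*E
g = 92 (g = -4*5 + 7*(-4 + 0)**2 = -20 + 7*(-4)**2 = -20 + 7*16 = -20 + 112 = 92)
-72*M(-3)*8 + g = -1008*8 + 92 = -72*112 + 92 = -8064 + 92 = -7972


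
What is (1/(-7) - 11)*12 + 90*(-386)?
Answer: -244116/7 ≈ -34874.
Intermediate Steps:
(1/(-7) - 11)*12 + 90*(-386) = (-⅐ - 11)*12 - 34740 = -78/7*12 - 34740 = -936/7 - 34740 = -244116/7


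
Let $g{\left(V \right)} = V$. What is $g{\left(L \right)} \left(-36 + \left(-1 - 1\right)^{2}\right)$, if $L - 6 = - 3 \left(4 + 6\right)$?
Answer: $768$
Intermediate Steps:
$L = -24$ ($L = 6 - 3 \left(4 + 6\right) = 6 - 30 = -24$)
$g{\left(L \right)} \left(-36 + \left(-1 - 1\right)^{2}\right) = - 24 \left(-36 + \left(-1 - 1\right)^{2}\right) = - 24 \left(-36 + \left(-2\right)^{2}\right) = - 24 \left(-36 + 4\right) = \left(-24\right) \left(-32\right) = 768$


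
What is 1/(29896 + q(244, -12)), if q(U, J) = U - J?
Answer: 1/30152 ≈ 3.3165e-5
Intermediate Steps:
1/(29896 + q(244, -12)) = 1/(29896 + (244 - 1*(-12))) = 1/(29896 + (244 + 12)) = 1/(29896 + 256) = 1/30152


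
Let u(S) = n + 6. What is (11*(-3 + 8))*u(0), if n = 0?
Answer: 330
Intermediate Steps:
u(S) = 6 (u(S) = 0 + 6 = 6)
(11*(-3 + 8))*u(0) = (11*(-3 + 8))*6 = (11*5)*6 = 55*6 = 330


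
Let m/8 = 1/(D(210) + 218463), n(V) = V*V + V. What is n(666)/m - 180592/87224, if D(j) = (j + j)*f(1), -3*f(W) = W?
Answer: 528707620126963/43612 ≈ 1.2123e+10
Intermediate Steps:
f(W) = -W/3
n(V) = V + V**2 (n(V) = V**2 + V = V + V**2)
D(j) = -2*j/3 (D(j) = (j + j)*(-1/3*1) = (2*j)*(-1/3) = -2*j/3)
m = 8/218323 (m = 8/(-2/3*210 + 218463) = 8/(-140 + 218463) = 8/218323 ≈ 3.6643e-5)
n(666)/m - 180592/87224 = (666*(1 + 666))/(8/218323) - 180592/87224 = (666*667)*(218323/8) - 180592*1/87224 = 444222*(218323/8) - 22574/10903 = 48491939853/4 - 22574/10903 = 528707620126963/43612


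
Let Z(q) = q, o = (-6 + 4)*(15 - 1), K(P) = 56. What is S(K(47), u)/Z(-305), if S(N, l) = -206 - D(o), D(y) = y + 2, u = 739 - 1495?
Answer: 36/61 ≈ 0.59016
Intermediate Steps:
o = -28 (o = -2*14 = -28)
u = -756
D(y) = 2 + y
S(N, l) = -180 (S(N, l) = -206 - (2 - 28) = -206 - 1*(-26) = -206 + 26 = -180)
S(K(47), u)/Z(-305) = -180/(-305) = -180*(-1/305) = 36/61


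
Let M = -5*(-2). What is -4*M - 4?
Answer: -44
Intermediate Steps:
M = 10
-4*M - 4 = -4*10 - 4 = -40 - 4 = -44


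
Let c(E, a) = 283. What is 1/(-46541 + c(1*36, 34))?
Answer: -1/46258 ≈ -2.1618e-5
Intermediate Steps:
1/(-46541 + c(1*36, 34)) = 1/(-46541 + 283) = 1/(-46258) = -1/46258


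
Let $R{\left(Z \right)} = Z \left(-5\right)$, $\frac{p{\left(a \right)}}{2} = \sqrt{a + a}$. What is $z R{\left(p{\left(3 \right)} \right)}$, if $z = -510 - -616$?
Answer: $- 1060 \sqrt{6} \approx -2596.5$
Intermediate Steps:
$z = 106$ ($z = -510 + 616 = 106$)
$p{\left(a \right)} = 2 \sqrt{2} \sqrt{a}$ ($p{\left(a \right)} = 2 \sqrt{a + a} = 2 \sqrt{2 a} = 2 \sqrt{2} \sqrt{a}$)
$R{\left(Z \right)} = - 5 Z$
$z R{\left(p{\left(3 \right)} \right)} = 106 \left(- 5 \cdot 2 \sqrt{2} \sqrt{3}\right) = 106 \left(- 5 \cdot 2 \sqrt{6}\right) = 106 \left(- 10 \sqrt{6}\right) = - 1060 \sqrt{6}$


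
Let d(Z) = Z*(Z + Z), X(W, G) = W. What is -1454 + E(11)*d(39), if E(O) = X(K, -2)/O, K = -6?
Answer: -34246/11 ≈ -3113.3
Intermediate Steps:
E(O) = -6/O
d(Z) = 2*Z**2 (d(Z) = Z*(2*Z) = 2*Z**2)
-1454 + E(11)*d(39) = -1454 + (-6/11)*(2*39**2) = -1454 + (-6*1/11)*(2*1521) = -1454 - 6/11*3042 = -1454 - 18252/11 = -34246/11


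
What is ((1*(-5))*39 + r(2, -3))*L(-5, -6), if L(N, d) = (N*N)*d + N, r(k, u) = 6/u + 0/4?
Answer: 30535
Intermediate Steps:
r(k, u) = 6/u (r(k, u) = 6/u + 0*(1/4) = 6/u + 0 = 6/u)
L(N, d) = N + d*N**2 (L(N, d) = N**2*d + N = d*N**2 + N = N + d*N**2)
((1*(-5))*39 + r(2, -3))*L(-5, -6) = ((1*(-5))*39 + 6/(-3))*(-5*(1 - 5*(-6))) = (-5*39 + 6*(-1/3))*(-5*(1 + 30)) = (-195 - 2)*(-5*31) = -197*(-155) = 30535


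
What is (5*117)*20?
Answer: 11700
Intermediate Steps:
(5*117)*20 = 585*20 = 11700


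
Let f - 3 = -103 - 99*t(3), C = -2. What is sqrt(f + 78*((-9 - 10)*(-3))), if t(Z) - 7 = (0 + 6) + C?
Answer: sqrt(3257) ≈ 57.070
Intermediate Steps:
t(Z) = 11 (t(Z) = 7 + ((0 + 6) - 2) = 7 + (6 - 2) = 7 + 4 = 11)
f = -1189 (f = 3 + (-103 - 99*11) = 3 + (-103 - 1089) = 3 - 1192 = -1189)
sqrt(f + 78*((-9 - 10)*(-3))) = sqrt(-1189 + 78*((-9 - 10)*(-3))) = sqrt(-1189 + 78*(-19*(-3))) = sqrt(-1189 + 78*57) = sqrt(-1189 + 4446) = sqrt(3257)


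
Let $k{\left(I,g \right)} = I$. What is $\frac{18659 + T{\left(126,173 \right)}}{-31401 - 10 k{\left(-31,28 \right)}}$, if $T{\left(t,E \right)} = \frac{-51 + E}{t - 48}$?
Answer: $- \frac{727762}{1212549} \approx -0.60019$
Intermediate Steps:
$T{\left(t,E \right)} = \frac{-51 + E}{-48 + t}$
$\frac{18659 + T{\left(126,173 \right)}}{-31401 - 10 k{\left(-31,28 \right)}} = \frac{18659 + \frac{-51 + 173}{-48 + 126}}{-31401 - -310} = \frac{18659 + \frac{1}{78} \cdot 122}{-31401 + 310} = \frac{18659 + \frac{1}{78} \cdot 122}{-31091} = \left(18659 + \frac{61}{39}\right) \left(- \frac{1}{31091}\right) = \frac{727762}{39} \left(- \frac{1}{31091}\right) = - \frac{727762}{1212549}$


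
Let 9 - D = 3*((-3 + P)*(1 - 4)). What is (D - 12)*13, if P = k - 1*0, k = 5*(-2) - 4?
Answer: -2028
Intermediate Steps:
k = -14 (k = -10 - 4 = -14)
P = -14 (P = -14 - 1*0 = -14 + 0 = -14)
D = -144 (D = 9 - 3*(-3 - 14)*(1 - 4) = 9 - 3*(-17*(-3)) = 9 - 3*51 = 9 - 1*153 = 9 - 153 = -144)
(D - 12)*13 = (-144 - 12)*13 = -156*13 = -2028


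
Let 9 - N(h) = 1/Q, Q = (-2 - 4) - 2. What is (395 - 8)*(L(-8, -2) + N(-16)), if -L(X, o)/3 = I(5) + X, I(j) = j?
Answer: 56115/8 ≈ 7014.4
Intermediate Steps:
Q = -8 (Q = -6 - 2 = -8)
L(X, o) = -15 - 3*X (L(X, o) = -3*(5 + X) = -15 - 3*X)
N(h) = 73/8 (N(h) = 9 - 1/(-8) = 9 - 1*(-⅛) = 9 + ⅛ = 73/8)
(395 - 8)*(L(-8, -2) + N(-16)) = (395 - 8)*((-15 - 3*(-8)) + 73/8) = 387*((-15 + 24) + 73/8) = 387*(9 + 73/8) = 387*(145/8) = 56115/8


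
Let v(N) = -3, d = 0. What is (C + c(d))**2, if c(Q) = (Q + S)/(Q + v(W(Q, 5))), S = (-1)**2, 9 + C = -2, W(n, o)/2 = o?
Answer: 1156/9 ≈ 128.44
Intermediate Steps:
W(n, o) = 2*o
C = -11 (C = -9 - 2 = -11)
S = 1
c(Q) = (1 + Q)/(-3 + Q) (c(Q) = (Q + 1)/(Q - 3) = (1 + Q)/(-3 + Q))
(C + c(d))**2 = (-11 + (1 + 0)/(-3 + 0))**2 = (-11 + 1/(-3))**2 = (-11 - 1/3*1)**2 = (-11 - 1/3)**2 = (-34/3)**2 = 1156/9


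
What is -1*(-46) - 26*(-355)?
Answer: 9276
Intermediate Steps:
-1*(-46) - 26*(-355) = 46 + 9230 = 9276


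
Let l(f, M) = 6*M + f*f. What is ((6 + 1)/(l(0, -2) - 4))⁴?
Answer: 2401/65536 ≈ 0.036636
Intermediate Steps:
l(f, M) = f² + 6*M (l(f, M) = 6*M + f² = f² + 6*M)
((6 + 1)/(l(0, -2) - 4))⁴ = ((6 + 1)/((0² + 6*(-2)) - 4))⁴ = (7/((0 - 12) - 4))⁴ = (7/(-12 - 4))⁴ = (7/(-16))⁴ = (7*(-1/16))⁴ = (-7/16)⁴ = 2401/65536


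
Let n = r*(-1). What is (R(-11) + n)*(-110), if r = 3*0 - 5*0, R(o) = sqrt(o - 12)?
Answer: -110*I*sqrt(23) ≈ -527.54*I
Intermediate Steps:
R(o) = sqrt(-12 + o)
r = 0 (r = 0 + 0 = 0)
n = 0 (n = 0*(-1) = 0)
(R(-11) + n)*(-110) = (sqrt(-12 - 11) + 0)*(-110) = (sqrt(-23) + 0)*(-110) = (I*sqrt(23) + 0)*(-110) = (I*sqrt(23))*(-110) = -110*I*sqrt(23)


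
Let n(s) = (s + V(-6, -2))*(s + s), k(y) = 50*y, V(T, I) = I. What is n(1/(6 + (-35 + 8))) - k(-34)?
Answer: 749786/441 ≈ 1700.2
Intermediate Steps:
n(s) = 2*s*(-2 + s) (n(s) = (s - 2)*(s + s) = (-2 + s)*(2*s) = 2*s*(-2 + s))
n(1/(6 + (-35 + 8))) - k(-34) = 2*(-2 + 1/(6 + (-35 + 8)))/(6 + (-35 + 8)) - 50*(-34) = 2*(-2 + 1/(6 - 27))/(6 - 27) - 1*(-1700) = 2*(-2 + 1/(-21))/(-21) + 1700 = 2*(-1/21)*(-2 - 1/21) + 1700 = 2*(-1/21)*(-43/21) + 1700 = 86/441 + 1700 = 749786/441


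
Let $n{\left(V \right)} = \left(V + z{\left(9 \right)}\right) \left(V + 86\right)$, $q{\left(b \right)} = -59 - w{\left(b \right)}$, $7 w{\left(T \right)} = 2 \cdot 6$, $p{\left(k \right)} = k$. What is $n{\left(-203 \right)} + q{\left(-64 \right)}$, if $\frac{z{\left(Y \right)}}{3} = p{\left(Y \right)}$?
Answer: $\frac{143719}{7} \approx 20531.0$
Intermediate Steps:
$w{\left(T \right)} = \frac{12}{7}$ ($w{\left(T \right)} = \frac{2 \cdot 6}{7} = \frac{1}{7} \cdot 12 = \frac{12}{7}$)
$q{\left(b \right)} = - \frac{425}{7}$ ($q{\left(b \right)} = -59 - \frac{12}{7} = - \frac{425}{7}$)
$z{\left(Y \right)} = 3 Y$
$n{\left(V \right)} = \left(27 + V\right) \left(86 + V\right)$ ($n{\left(V \right)} = \left(V + 3 \cdot 9\right) \left(V + 86\right) = \left(V + 27\right) \left(86 + V\right) = \left(27 + V\right) \left(86 + V\right)$)
$n{\left(-203 \right)} + q{\left(-64 \right)} = \left(2322 + \left(-203\right)^{2} + 113 \left(-203\right)\right) - \frac{425}{7} = \left(2322 + 41209 - 22939\right) - \frac{425}{7} = 20592 - \frac{425}{7} = \frac{143719}{7}$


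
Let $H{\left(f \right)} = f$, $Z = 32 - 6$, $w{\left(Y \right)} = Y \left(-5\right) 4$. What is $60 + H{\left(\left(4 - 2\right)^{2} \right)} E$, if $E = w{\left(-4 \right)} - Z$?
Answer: $276$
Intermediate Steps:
$w{\left(Y \right)} = - 20 Y$ ($w{\left(Y \right)} = - 5 Y 4 = - 20 Y$)
$Z = 26$ ($Z = 32 - 6 = 26$)
$E = 54$ ($E = \left(-20\right) \left(-4\right) - 26 = 80 - 26 = 54$)
$60 + H{\left(\left(4 - 2\right)^{2} \right)} E = 60 + \left(4 - 2\right)^{2} \cdot 54 = 60 + 2^{2} \cdot 54 = 60 + 4 \cdot 54 = 60 + 216 = 276$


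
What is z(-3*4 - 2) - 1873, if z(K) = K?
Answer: -1887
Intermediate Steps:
z(-3*4 - 2) - 1873 = (-3*4 - 2) - 1873 = (-12 - 2) - 1873 = -14 - 1873 = -1887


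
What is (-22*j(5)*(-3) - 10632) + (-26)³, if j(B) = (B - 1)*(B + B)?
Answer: -25568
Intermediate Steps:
j(B) = 2*B*(-1 + B) (j(B) = (-1 + B)*(2*B) = 2*B*(-1 + B))
(-22*j(5)*(-3) - 10632) + (-26)³ = (-44*5*(-1 + 5)*(-3) - 10632) + (-26)³ = (-44*5*4*(-3) - 10632) - 17576 = (-22*40*(-3) - 10632) - 17576 = (-880*(-3) - 10632) - 17576 = (2640 - 10632) - 17576 = -7992 - 17576 = -25568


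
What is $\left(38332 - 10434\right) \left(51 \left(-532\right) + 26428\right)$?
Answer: $-19640192$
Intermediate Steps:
$\left(38332 - 10434\right) \left(51 \left(-532\right) + 26428\right) = 27898 \left(-27132 + 26428\right) = 27898 \left(-704\right) = -19640192$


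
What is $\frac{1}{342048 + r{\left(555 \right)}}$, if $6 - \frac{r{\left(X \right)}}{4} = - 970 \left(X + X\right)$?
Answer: $\frac{1}{4648872} \approx 2.1511 \cdot 10^{-7}$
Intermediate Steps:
$r{\left(X \right)} = 24 + 7760 X$ ($r{\left(X \right)} = 24 - 4 \left(- 970 \left(X + X\right)\right) = 24 - 4 \left(- 970 \cdot 2 X\right) = 24 - 4 \left(- 1940 X\right) = 24 + 7760 X$)
$\frac{1}{342048 + r{\left(555 \right)}} = \frac{1}{342048 + \left(24 + 7760 \cdot 555\right)} = \frac{1}{342048 + \left(24 + 4306800\right)} = \frac{1}{342048 + 4306824} = \frac{1}{4648872}$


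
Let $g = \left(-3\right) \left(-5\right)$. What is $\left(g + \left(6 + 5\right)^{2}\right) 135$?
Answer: $18360$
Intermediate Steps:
$g = 15$
$\left(g + \left(6 + 5\right)^{2}\right) 135 = \left(15 + \left(6 + 5\right)^{2}\right) 135 = \left(15 + 11^{2}\right) 135 = \left(15 + 121\right) 135 = 136 \cdot 135 = 18360$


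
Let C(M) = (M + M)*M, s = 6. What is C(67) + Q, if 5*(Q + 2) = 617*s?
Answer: 48582/5 ≈ 9716.4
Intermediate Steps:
Q = 3692/5 (Q = -2 + (617*6)/5 = -2 + (⅕)*3702 = -2 + 3702/5 = 3692/5 ≈ 738.40)
C(M) = 2*M² (C(M) = (2*M)*M = 2*M²)
C(67) + Q = 2*67² + 3692/5 = 2*4489 + 3692/5 = 8978 + 3692/5 = 48582/5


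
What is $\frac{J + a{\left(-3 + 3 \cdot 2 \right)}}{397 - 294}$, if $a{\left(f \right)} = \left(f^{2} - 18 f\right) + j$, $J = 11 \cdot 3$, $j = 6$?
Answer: $- \frac{6}{103} \approx -0.058252$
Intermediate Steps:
$J = 33$
$a{\left(f \right)} = 6 + f^{2} - 18 f$ ($a{\left(f \right)} = \left(f^{2} - 18 f\right) + 6 = 6 + f^{2} - 18 f$)
$\frac{J + a{\left(-3 + 3 \cdot 2 \right)}}{397 - 294} = \frac{33 + \left(6 + \left(-3 + 3 \cdot 2\right)^{2} - 18 \left(-3 + 3 \cdot 2\right)\right)}{397 - 294} = \frac{33 + \left(6 + \left(-3 + 6\right)^{2} - 18 \left(-3 + 6\right)\right)}{103} = \left(33 + \left(6 + 3^{2} - 54\right)\right) \frac{1}{103} = \left(33 + \left(6 + 9 - 54\right)\right) \frac{1}{103} = \left(33 - 39\right) \frac{1}{103} = \left(-6\right) \frac{1}{103} = - \frac{6}{103}$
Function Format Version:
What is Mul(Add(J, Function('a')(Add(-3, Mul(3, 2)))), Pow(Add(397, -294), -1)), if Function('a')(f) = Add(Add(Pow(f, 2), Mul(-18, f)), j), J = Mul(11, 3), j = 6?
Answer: Rational(-6, 103) ≈ -0.058252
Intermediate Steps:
J = 33
Function('a')(f) = Add(6, Pow(f, 2), Mul(-18, f)) (Function('a')(f) = Add(Add(Pow(f, 2), Mul(-18, f)), 6) = Add(6, Pow(f, 2), Mul(-18, f)))
Mul(Add(J, Function('a')(Add(-3, Mul(3, 2)))), Pow(Add(397, -294), -1)) = Mul(Add(33, Add(6, Pow(Add(-3, Mul(3, 2)), 2), Mul(-18, Add(-3, Mul(3, 2))))), Pow(Add(397, -294), -1)) = Mul(Add(33, Add(6, Pow(Add(-3, 6), 2), Mul(-18, Add(-3, 6)))), Pow(103, -1)) = Mul(Add(33, Add(6, Pow(3, 2), Mul(-18, 3))), Rational(1, 103)) = Mul(Add(33, Add(6, 9, -54)), Rational(1, 103)) = Mul(Add(33, -39), Rational(1, 103)) = Mul(-6, Rational(1, 103)) = Rational(-6, 103)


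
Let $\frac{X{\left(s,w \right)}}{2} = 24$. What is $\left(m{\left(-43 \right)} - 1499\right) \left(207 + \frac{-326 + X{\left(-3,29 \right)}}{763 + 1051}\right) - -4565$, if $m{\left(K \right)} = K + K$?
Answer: $- \frac{293221395}{907} \approx -3.2329 \cdot 10^{5}$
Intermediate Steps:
$X{\left(s,w \right)} = 48$ ($X{\left(s,w \right)} = 2 \cdot 24 = 48$)
$m{\left(K \right)} = 2 K$
$\left(m{\left(-43 \right)} - 1499\right) \left(207 + \frac{-326 + X{\left(-3,29 \right)}}{763 + 1051}\right) - -4565 = \left(2 \left(-43\right) - 1499\right) \left(207 + \frac{-326 + 48}{763 + 1051}\right) - -4565 = \left(-86 - 1499\right) \left(207 - \frac{278}{1814}\right) + 4565 = - 1585 \left(207 - \frac{139}{907}\right) + 4565 = \left(-1585\right) \frac{187610}{907} + 4565 = - \frac{297361850}{907} + 4565 = - \frac{293221395}{907}$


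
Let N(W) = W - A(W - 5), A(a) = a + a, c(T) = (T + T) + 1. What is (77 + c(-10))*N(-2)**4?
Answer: 1202688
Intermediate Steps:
c(T) = 1 + 2*T (c(T) = 2*T + 1 = 1 + 2*T)
A(a) = 2*a
N(W) = 10 - W (N(W) = W - 2*(W - 5) = W - 2*(-5 + W) = W - (-10 + 2*W) = W + (10 - 2*W) = 10 - W)
(77 + c(-10))*N(-2)**4 = (77 + (1 + 2*(-10)))*(10 - 1*(-2))**4 = (77 + (1 - 20))*(10 + 2)**4 = (77 - 19)*12**4 = 58*20736 = 1202688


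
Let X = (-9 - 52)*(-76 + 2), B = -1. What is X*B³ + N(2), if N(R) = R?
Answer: -4512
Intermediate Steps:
X = 4514 (X = -61*(-74) = 4514)
X*B³ + N(2) = 4514*(-1)³ + 2 = 4514*(-1) + 2 = -4514 + 2 = -4512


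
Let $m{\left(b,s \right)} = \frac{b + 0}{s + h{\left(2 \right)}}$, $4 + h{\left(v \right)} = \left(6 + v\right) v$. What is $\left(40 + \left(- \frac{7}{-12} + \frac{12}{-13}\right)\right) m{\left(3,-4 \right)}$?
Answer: $\frac{6187}{416} \approx 14.873$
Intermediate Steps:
$h{\left(v \right)} = -4 + v \left(6 + v\right)$ ($h{\left(v \right)} = -4 + \left(6 + v\right) v = -4 + v \left(6 + v\right)$)
$m{\left(b,s \right)} = \frac{b}{12 + s}$ ($m{\left(b,s \right)} = \frac{b + 0}{s + \left(-4 + 2^{2} + 6 \cdot 2\right)} = \frac{b}{s + \left(-4 + 4 + 12\right)} = \frac{b}{s + 12} = \frac{b}{12 + s}$)
$\left(40 + \left(- \frac{7}{-12} + \frac{12}{-13}\right)\right) m{\left(3,-4 \right)} = \left(40 + \left(- \frac{7}{-12} + \frac{12}{-13}\right)\right) \frac{3}{12 - 4} = \left(40 + \left(\left(-7\right) \left(- \frac{1}{12}\right) + 12 \left(- \frac{1}{13}\right)\right)\right) \frac{3}{8} = \left(40 + \left(\frac{7}{12} - \frac{12}{13}\right)\right) 3 \cdot \frac{1}{8} = \left(40 - \frac{53}{156}\right) \frac{3}{8} = \frac{6187}{156} \cdot \frac{3}{8} = \frac{6187}{416}$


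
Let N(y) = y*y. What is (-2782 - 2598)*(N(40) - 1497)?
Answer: -554140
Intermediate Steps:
N(y) = y²
(-2782 - 2598)*(N(40) - 1497) = (-2782 - 2598)*(40² - 1497) = -5380*(1600 - 1497) = -5380*103 = -554140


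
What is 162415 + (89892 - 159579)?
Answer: 92728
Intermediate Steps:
162415 + (89892 - 159579) = 162415 - 69687 = 92728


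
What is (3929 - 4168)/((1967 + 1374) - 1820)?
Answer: -239/1521 ≈ -0.15713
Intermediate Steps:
(3929 - 4168)/((1967 + 1374) - 1820) = -239/(3341 - 1820) = -239/1521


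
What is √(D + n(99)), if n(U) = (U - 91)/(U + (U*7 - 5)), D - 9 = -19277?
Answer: 2*I*√2983498899/787 ≈ 138.81*I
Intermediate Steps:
D = -19268 (D = 9 - 19277 = -19268)
n(U) = (-91 + U)/(-5 + 8*U) (n(U) = (-91 + U)/(U + (7*U - 5)) = (-91 + U)/(U + (-5 + 7*U)) = (-91 + U)/(-5 + 8*U))
√(D + n(99)) = √(-19268 + (-91 + 99)/(-5 + 8*99)) = √(-19268 + 8/(-5 + 792)) = √(-19268 + 8/787) = √(-15163908/787) = 2*I*√2983498899/787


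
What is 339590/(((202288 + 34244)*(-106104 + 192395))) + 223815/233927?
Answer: 2284137015668855/2387293202731362 ≈ 0.95679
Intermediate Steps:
339590/(((202288 + 34244)*(-106104 + 192395))) + 223815/233927 = 339590/((236532*86291)) + 223815*(1/233927) = 339590/20410582812 + 223815/233927 = 339590*(1/20410582812) + 223815/233927 = 169795/10205291406 + 223815/233927 = 2284137015668855/2387293202731362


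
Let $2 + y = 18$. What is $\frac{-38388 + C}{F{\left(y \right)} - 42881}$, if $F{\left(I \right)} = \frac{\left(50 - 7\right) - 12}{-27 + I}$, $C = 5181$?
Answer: $\frac{365277}{471722} \approx 0.77435$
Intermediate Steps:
$y = 16$ ($y = -2 + 18 = 16$)
$F{\left(I \right)} = \frac{31}{-27 + I}$ ($F{\left(I \right)} = \frac{43 - 12}{-27 + I} = \frac{31}{-27 + I}$)
$\frac{-38388 + C}{F{\left(y \right)} - 42881} = \frac{-38388 + 5181}{\frac{31}{-27 + 16} - 42881} = - \frac{33207}{\frac{31}{-11} - 42881} = - \frac{33207}{31 \left(- \frac{1}{11}\right) - 42881} = - \frac{33207}{- \frac{31}{11} - 42881} = - \frac{33207}{- \frac{471722}{11}} = \left(-33207\right) \left(- \frac{11}{471722}\right) = \frac{365277}{471722}$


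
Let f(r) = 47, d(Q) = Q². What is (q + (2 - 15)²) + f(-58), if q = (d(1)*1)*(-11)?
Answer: 205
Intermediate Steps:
q = -11 (q = (1²*1)*(-11) = (1*1)*(-11) = 1*(-11) = -11)
(q + (2 - 15)²) + f(-58) = (-11 + (2 - 15)²) + 47 = (-11 + (-13)²) + 47 = (-11 + 169) + 47 = 158 + 47 = 205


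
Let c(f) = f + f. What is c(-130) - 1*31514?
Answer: -31774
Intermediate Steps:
c(f) = 2*f
c(-130) - 1*31514 = 2*(-130) - 1*31514 = -260 - 31514 = -31774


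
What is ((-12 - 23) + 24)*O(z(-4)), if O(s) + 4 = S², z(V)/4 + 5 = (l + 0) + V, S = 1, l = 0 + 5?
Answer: 33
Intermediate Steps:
l = 5
z(V) = 4*V (z(V) = -20 + 4*((5 + 0) + V) = -20 + 4*(5 + V) = -20 + (20 + 4*V) = 4*V)
O(s) = -3 (O(s) = -4 + 1² = -4 + 1 = -3)
((-12 - 23) + 24)*O(z(-4)) = ((-12 - 23) + 24)*(-3) = (-35 + 24)*(-3) = -11*(-3) = 33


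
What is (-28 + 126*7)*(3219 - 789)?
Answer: 2075220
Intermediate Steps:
(-28 + 126*7)*(3219 - 789) = (-28 + 882)*2430 = 854*2430 = 2075220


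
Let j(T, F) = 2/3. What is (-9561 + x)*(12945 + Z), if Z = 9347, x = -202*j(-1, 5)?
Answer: -648407404/3 ≈ -2.1614e+8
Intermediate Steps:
j(T, F) = 2/3 (j(T, F) = 2*(1/3) = 2/3)
x = -404/3 (x = -202*2/3 = -404/3 ≈ -134.67)
(-9561 + x)*(12945 + Z) = (-9561 - 404/3)*(12945 + 9347) = -29087/3*22292 = -648407404/3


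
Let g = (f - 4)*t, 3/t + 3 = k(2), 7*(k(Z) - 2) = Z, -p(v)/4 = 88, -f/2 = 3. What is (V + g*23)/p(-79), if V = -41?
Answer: -925/352 ≈ -2.6278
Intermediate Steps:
f = -6 (f = -2*3 = -6)
p(v) = -352 (p(v) = -4*88 = -352)
k(Z) = 2 + Z/7
t = -21/5 (t = 3/(-3 + (2 + (1/7)*2)) = 3/(-3 + (2 + 2/7)) = 3/(-3 + 16/7) = 3/(-5/7) = 3*(-7/5) = -21/5 ≈ -4.2000)
g = 42 (g = (-6 - 4)*(-21/5) = -10*(-21/5) = 42)
(V + g*23)/p(-79) = (-41 + 42*23)/(-352) = (-41 + 966)*(-1/352) = 925*(-1/352) = -925/352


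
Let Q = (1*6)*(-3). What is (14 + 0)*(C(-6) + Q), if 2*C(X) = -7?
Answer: -301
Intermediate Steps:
C(X) = -7/2 (C(X) = (½)*(-7) = -7/2)
Q = -18 (Q = 6*(-3) = -18)
(14 + 0)*(C(-6) + Q) = (14 + 0)*(-7/2 - 18) = 14*(-43/2) = -301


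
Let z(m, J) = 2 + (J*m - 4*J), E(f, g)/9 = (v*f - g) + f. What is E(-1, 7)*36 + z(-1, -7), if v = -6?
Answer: -611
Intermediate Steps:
E(f, g) = -45*f - 9*g (E(f, g) = 9*((-6*f - g) + f) = 9*((-g - 6*f) + f) = 9*(-g - 5*f) = -45*f - 9*g)
z(m, J) = 2 - 4*J + J*m (z(m, J) = 2 + (-4*J + J*m) = 2 - 4*J + J*m)
E(-1, 7)*36 + z(-1, -7) = (-45*(-1) - 9*7)*36 + (2 - 4*(-7) - 7*(-1)) = (45 - 63)*36 + (2 + 28 + 7) = -18*36 + 37 = -648 + 37 = -611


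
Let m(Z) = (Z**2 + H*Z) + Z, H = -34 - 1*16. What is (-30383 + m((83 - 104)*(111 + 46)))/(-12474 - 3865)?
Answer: -11001379/16339 ≈ -673.32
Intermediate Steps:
H = -50 (H = -34 - 16 = -50)
m(Z) = Z**2 - 49*Z (m(Z) = (Z**2 - 50*Z) + Z = Z**2 - 49*Z)
(-30383 + m((83 - 104)*(111 + 46)))/(-12474 - 3865) = (-30383 + ((83 - 104)*(111 + 46))*(-49 + (83 - 104)*(111 + 46)))/(-12474 - 3865) = (-30383 + (-21*157)*(-49 - 21*157))/(-16339) = (-30383 - 3297*(-49 - 3297))*(-1/16339) = (-30383 - 3297*(-3346))*(-1/16339) = (-30383 + 11031762)*(-1/16339) = 11001379*(-1/16339) = -11001379/16339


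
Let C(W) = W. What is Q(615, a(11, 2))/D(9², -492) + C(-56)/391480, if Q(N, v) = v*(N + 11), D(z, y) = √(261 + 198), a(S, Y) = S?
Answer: -7/48935 + 6886*√51/153 ≈ 321.41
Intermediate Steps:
D(z, y) = 3*√51 (D(z, y) = √459 = 3*√51)
Q(N, v) = v*(11 + N)
Q(615, a(11, 2))/D(9², -492) + C(-56)/391480 = (11*(11 + 615))/((3*√51)) - 56/391480 = (11*626)*(√51/153) - 56*1/391480 = 6886*(√51/153) - 7/48935 = 6886*√51/153 - 7/48935 = -7/48935 + 6886*√51/153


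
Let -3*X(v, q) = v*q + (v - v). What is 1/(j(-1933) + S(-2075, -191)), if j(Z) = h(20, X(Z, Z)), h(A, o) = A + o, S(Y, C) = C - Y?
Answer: -3/3730777 ≈ -8.0412e-7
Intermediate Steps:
X(v, q) = -q*v/3 (X(v, q) = -(v*q + (v - v))/3 = -(q*v + 0)/3 = -q*v/3)
j(Z) = 20 - Z²/3 (j(Z) = 20 - Z*Z/3 = 20 - Z²/3)
1/(j(-1933) + S(-2075, -191)) = 1/((20 - ⅓*(-1933)²) + (-191 - 1*(-2075))) = 1/((20 - ⅓*3736489) + (-191 + 2075)) = 1/((20 - 3736489/3) + 1884) = 1/(-3736429/3 + 1884) = 1/(-3730777/3) = -3/3730777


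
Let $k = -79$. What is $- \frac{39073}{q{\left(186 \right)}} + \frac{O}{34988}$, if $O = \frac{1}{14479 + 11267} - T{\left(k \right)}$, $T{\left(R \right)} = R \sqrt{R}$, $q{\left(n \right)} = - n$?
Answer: $\frac{1955388852705}{9308277496} + \frac{79 i \sqrt{79}}{34988} \approx 210.07 + 0.020069 i$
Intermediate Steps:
$T{\left(R \right)} = R^{\frac{3}{2}}$
$O = \frac{1}{25746} + 79 i \sqrt{79}$ ($O = \frac{1}{14479 + 11267} - \left(-79\right)^{\frac{3}{2}} = \frac{1}{25746} - - 79 i \sqrt{79} = \frac{1}{25746} + 79 i \sqrt{79} \approx 3.8841 \cdot 10^{-5} + 702.17 i$)
$- \frac{39073}{q{\left(186 \right)}} + \frac{O}{34988} = - \frac{39073}{\left(-1\right) 186} + \frac{\frac{1}{25746} + 79 i \sqrt{79}}{34988} = - \frac{39073}{-186} + \left(\frac{1}{25746} + 79 i \sqrt{79}\right) \frac{1}{34988} = \left(-39073\right) \left(- \frac{1}{186}\right) + \left(\frac{1}{900801048} + \frac{79 i \sqrt{79}}{34988}\right) = \frac{39073}{186} + \left(\frac{1}{900801048} + \frac{79 i \sqrt{79}}{34988}\right) = \frac{1955388852705}{9308277496} + \frac{79 i \sqrt{79}}{34988}$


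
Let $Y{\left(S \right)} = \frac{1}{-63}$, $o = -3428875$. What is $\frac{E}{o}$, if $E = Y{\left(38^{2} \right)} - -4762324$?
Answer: $- \frac{300026411}{216019125} \approx -1.3889$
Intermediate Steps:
$Y{\left(S \right)} = - \frac{1}{63}$
$E = \frac{300026411}{63}$ ($E = - \frac{1}{63} - -4762324 = - \frac{1}{63} + 4762324 = \frac{300026411}{63} \approx 4.7623 \cdot 10^{6}$)
$\frac{E}{o} = \frac{300026411}{63 \left(-3428875\right)} = \frac{300026411}{63} \left(- \frac{1}{3428875}\right) = - \frac{300026411}{216019125}$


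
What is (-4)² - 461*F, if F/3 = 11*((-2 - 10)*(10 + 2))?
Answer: 2190688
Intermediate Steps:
F = -4752 (F = 3*(11*((-2 - 10)*(10 + 2))) = 3*(11*(-12*12)) = 3*(11*(-144)) = 3*(-1584) = -4752)
(-4)² - 461*F = (-4)² - 461*(-4752) = 16 + 2190672 = 2190688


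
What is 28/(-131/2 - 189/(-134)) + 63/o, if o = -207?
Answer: -36603/49381 ≈ -0.74124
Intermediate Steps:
28/(-131/2 - 189/(-134)) + 63/o = 28/(-131/2 - 189/(-134)) + 63/(-207) = 28/(-131*1/2 - 189*(-1/134)) + 63*(-1/207) = 28/(-131/2 + 189/134) - 7/23 = 28/(-4294/67) - 7/23 = 28*(-67/4294) - 7/23 = -938/2147 - 7/23 = -36603/49381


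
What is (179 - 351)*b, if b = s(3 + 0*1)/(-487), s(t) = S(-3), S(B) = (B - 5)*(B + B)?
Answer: 8256/487 ≈ 16.953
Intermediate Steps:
S(B) = 2*B*(-5 + B) (S(B) = (-5 + B)*(2*B) = 2*B*(-5 + B))
s(t) = 48 (s(t) = 2*(-3)*(-5 - 3) = 2*(-3)*(-8) = 48)
b = -48/487 (b = 48/(-487) = 48*(-1/487) = -48/487 ≈ -0.098563)
(179 - 351)*b = (179 - 351)*(-48/487) = -172*(-48/487) = 8256/487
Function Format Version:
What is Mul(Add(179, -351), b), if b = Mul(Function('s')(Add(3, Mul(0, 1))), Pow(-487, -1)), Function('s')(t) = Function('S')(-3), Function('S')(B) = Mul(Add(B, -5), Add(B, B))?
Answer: Rational(8256, 487) ≈ 16.953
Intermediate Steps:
Function('S')(B) = Mul(2, B, Add(-5, B)) (Function('S')(B) = Mul(Add(-5, B), Mul(2, B)) = Mul(2, B, Add(-5, B)))
Function('s')(t) = 48 (Function('s')(t) = Mul(2, -3, Add(-5, -3)) = Mul(2, -3, -8) = 48)
b = Rational(-48, 487) (b = Mul(48, Pow(-487, -1)) = Mul(48, Rational(-1, 487)) = Rational(-48, 487) ≈ -0.098563)
Mul(Add(179, -351), b) = Mul(Add(179, -351), Rational(-48, 487)) = Mul(-172, Rational(-48, 487)) = Rational(8256, 487)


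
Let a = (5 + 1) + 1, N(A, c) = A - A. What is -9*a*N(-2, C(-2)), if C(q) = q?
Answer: 0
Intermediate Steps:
N(A, c) = 0
a = 7 (a = 6 + 1 = 7)
-9*a*N(-2, C(-2)) = -63*0 = -9*0 = 0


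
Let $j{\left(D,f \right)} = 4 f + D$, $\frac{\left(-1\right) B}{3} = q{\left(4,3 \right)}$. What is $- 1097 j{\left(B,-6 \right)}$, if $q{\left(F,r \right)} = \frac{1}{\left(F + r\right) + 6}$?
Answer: $\frac{345555}{13} \approx 26581.0$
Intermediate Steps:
$q{\left(F,r \right)} = \frac{1}{6 + F + r}$
$B = - \frac{3}{13}$ ($B = - \frac{3}{6 + 4 + 3} = - \frac{3}{13} \approx -0.23077$)
$j{\left(D,f \right)} = D + 4 f$
$- 1097 j{\left(B,-6 \right)} = - 1097 \left(- \frac{3}{13} + 4 \left(-6\right)\right) = - 1097 \left(- \frac{3}{13} - 24\right) = \left(-1097\right) \left(- \frac{315}{13}\right) = \frac{345555}{13}$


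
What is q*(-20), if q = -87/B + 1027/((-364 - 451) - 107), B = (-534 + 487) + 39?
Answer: -179995/922 ≈ -195.22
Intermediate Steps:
B = -8 (B = -47 + 39 = -8)
q = 35999/3688 (q = -87/(-8) + 1027/((-364 - 451) - 107) = -87*(-⅛) + 1027/(-815 - 107) = 87/8 + 1027/(-922) = 87/8 + 1027*(-1/922) = 87/8 - 1027/922 = 35999/3688 ≈ 9.7611)
q*(-20) = (35999/3688)*(-20) = -179995/922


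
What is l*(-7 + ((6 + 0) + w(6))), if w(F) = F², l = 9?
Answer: 315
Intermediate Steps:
l*(-7 + ((6 + 0) + w(6))) = 9*(-7 + ((6 + 0) + 6²)) = 9*(-7 + (6 + 36)) = 9*(-7 + 42) = 9*35 = 315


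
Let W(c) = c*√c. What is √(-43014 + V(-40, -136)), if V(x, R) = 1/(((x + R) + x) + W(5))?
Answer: √(-9291025 + 215070*√5)/√(216 - 5*√5) ≈ 207.4*I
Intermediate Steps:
W(c) = c^(3/2)
V(x, R) = 1/(R + 2*x + 5*√5) (V(x, R) = 1/(((x + R) + x) + 5^(3/2)) = 1/(((R + x) + x) + 5*√5) = 1/((R + 2*x) + 5*√5) = 1/(R + 2*x + 5*√5))
√(-43014 + V(-40, -136)) = √(-43014 + 1/(-136 + 2*(-40) + 5*√5)) = √(-43014 + 1/(-136 - 80 + 5*√5)) = √(-43014 + 1/(-216 + 5*√5))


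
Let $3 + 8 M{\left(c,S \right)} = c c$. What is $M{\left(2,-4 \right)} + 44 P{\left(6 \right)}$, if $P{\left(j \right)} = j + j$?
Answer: $\frac{4225}{8} \approx 528.13$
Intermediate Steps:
$M{\left(c,S \right)} = - \frac{3}{8} + \frac{c^{2}}{8}$ ($M{\left(c,S \right)} = - \frac{3}{8} + \frac{c c}{8} = - \frac{3}{8} + \frac{c^{2}}{8}$)
$P{\left(j \right)} = 2 j$
$M{\left(2,-4 \right)} + 44 P{\left(6 \right)} = \left(- \frac{3}{8} + \frac{2^{2}}{8}\right) + 44 \cdot 2 \cdot 6 = \left(- \frac{3}{8} + \frac{1}{8} \cdot 4\right) + 44 \cdot 12 = \left(- \frac{3}{8} + \frac{1}{2}\right) + 528 = \frac{1}{8} + 528 = \frac{4225}{8}$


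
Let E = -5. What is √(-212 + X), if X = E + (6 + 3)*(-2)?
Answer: I*√235 ≈ 15.33*I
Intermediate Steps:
X = -23 (X = -5 + (6 + 3)*(-2) = -5 + 9*(-2) = -5 - 18 = -23)
√(-212 + X) = √(-212 - 23) = √(-235) = I*√235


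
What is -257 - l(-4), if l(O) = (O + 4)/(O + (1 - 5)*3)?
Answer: -257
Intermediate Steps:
l(O) = (4 + O)/(-12 + O) (l(O) = (4 + O)/(O - 4*3) = (4 + O)/(O - 12) = (4 + O)/(-12 + O))
-257 - l(-4) = -257 - (4 - 4)/(-12 - 4) = -257 - 0/(-16) = -257 - (-1)*0/16 = -257 - 1*0 = -257 + 0 = -257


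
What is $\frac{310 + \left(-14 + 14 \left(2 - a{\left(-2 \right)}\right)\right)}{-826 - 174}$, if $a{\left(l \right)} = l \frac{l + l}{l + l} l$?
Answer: $- \frac{67}{250} \approx -0.268$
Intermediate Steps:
$a{\left(l \right)} = l^{2}$ ($a{\left(l \right)} = l \frac{2 l}{2 l} l = l 2 l \frac{1}{2 l} l = l 1 l = l l = l^{2}$)
$\frac{310 + \left(-14 + 14 \left(2 - a{\left(-2 \right)}\right)\right)}{-826 - 174} = \frac{310 + \left(-14 + 14 \left(2 - \left(-2\right)^{2}\right)\right)}{-826 - 174} = \frac{310 + \left(-14 + 14 \left(2 - 4\right)\right)}{-1000} = \left(310 + \left(-14 + 14 \left(2 - 4\right)\right)\right) \left(- \frac{1}{1000}\right) = \left(310 + \left(-14 + 14 \left(-2\right)\right)\right) \left(- \frac{1}{1000}\right) = \left(310 - 42\right) \left(- \frac{1}{1000}\right) = 268 \left(- \frac{1}{1000}\right) = - \frac{67}{250}$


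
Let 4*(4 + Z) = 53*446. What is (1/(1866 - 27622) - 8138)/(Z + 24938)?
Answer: -209602329/794405186 ≈ -0.26385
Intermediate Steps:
Z = 11811/2 (Z = -4 + (53*446)/4 = -4 + (¼)*23638 = -4 + 11819/2 = 11811/2 ≈ 5905.5)
(1/(1866 - 27622) - 8138)/(Z + 24938) = (1/(1866 - 27622) - 8138)/(11811/2 + 24938) = (1/(-25756) - 8138)/(61687/2) = (-1/25756 - 8138)*(2/61687) = -209602329/25756*2/61687 = -209602329/794405186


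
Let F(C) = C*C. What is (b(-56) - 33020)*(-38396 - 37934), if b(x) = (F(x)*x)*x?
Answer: -748146663080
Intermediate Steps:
F(C) = C²
b(x) = x⁴ (b(x) = (x²*x)*x = x³*x = x⁴)
(b(-56) - 33020)*(-38396 - 37934) = ((-56)⁴ - 33020)*(-38396 - 37934) = (9834496 - 33020)*(-76330) = 9801476*(-76330) = -748146663080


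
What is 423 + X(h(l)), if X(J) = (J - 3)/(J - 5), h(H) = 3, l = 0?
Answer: 423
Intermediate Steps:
X(J) = (-3 + J)/(-5 + J)
423 + X(h(l)) = 423 + (-3 + 3)/(-5 + 3) = 423 + 0/(-2) = 423 - ½*0 = 423 + 0 = 423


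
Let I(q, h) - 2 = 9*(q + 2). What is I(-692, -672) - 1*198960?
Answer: -205168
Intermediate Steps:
I(q, h) = 20 + 9*q (I(q, h) = 2 + 9*(q + 2) = 2 + 9*(2 + q) = 2 + (18 + 9*q) = 20 + 9*q)
I(-692, -672) - 1*198960 = (20 + 9*(-692)) - 1*198960 = (20 - 6228) - 198960 = -6208 - 198960 = -205168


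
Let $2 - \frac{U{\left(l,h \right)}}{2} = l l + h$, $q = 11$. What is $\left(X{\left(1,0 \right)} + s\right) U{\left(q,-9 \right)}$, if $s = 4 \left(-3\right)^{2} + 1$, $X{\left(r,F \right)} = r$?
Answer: $-8360$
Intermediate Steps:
$U{\left(l,h \right)} = 4 - 2 h - 2 l^{2}$ ($U{\left(l,h \right)} = 4 - 2 \left(l l + h\right) = 4 - 2 \left(l^{2} + h\right) = 4 - 2 \left(h + l^{2}\right) = 4 - \left(2 h + 2 l^{2}\right) = 4 - 2 h - 2 l^{2}$)
$s = 37$ ($s = 4 \cdot 9 + 1 = 36 + 1 = 37$)
$\left(X{\left(1,0 \right)} + s\right) U{\left(q,-9 \right)} = \left(1 + 37\right) \left(4 - -18 - 2 \cdot 11^{2}\right) = 38 \left(4 + 18 - 242\right) = 38 \left(-220\right) = -8360$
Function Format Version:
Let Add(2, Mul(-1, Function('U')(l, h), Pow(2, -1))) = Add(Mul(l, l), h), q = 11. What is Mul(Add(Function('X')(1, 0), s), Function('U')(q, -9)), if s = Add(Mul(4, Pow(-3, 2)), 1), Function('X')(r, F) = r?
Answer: -8360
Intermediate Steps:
Function('U')(l, h) = Add(4, Mul(-2, h), Mul(-2, Pow(l, 2))) (Function('U')(l, h) = Add(4, Mul(-2, Add(Mul(l, l), h))) = Add(4, Mul(-2, Add(Pow(l, 2), h))) = Add(4, Mul(-2, Add(h, Pow(l, 2)))) = Add(4, Add(Mul(-2, h), Mul(-2, Pow(l, 2)))) = Add(4, Mul(-2, h), Mul(-2, Pow(l, 2))))
s = 37 (s = Add(Mul(4, 9), 1) = Add(36, 1) = 37)
Mul(Add(Function('X')(1, 0), s), Function('U')(q, -9)) = Mul(Add(1, 37), Add(4, Mul(-2, -9), Mul(-2, Pow(11, 2)))) = Mul(38, Add(4, 18, Mul(-2, 121))) = Mul(38, Add(4, 18, -242)) = Mul(38, -220) = -8360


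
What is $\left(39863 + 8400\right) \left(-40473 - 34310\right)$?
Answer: $-3609251929$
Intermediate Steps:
$\left(39863 + 8400\right) \left(-40473 - 34310\right) = 48263 \left(-74783\right) = -3609251929$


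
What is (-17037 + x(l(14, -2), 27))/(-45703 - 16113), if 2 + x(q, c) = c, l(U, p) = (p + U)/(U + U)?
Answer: 4253/15454 ≈ 0.27520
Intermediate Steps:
l(U, p) = (U + p)/(2*U) (l(U, p) = (U + p)/((2*U)) = (U + p)*(1/(2*U)) = (U + p)/(2*U))
x(q, c) = -2 + c
(-17037 + x(l(14, -2), 27))/(-45703 - 16113) = (-17037 + (-2 + 27))/(-45703 - 16113) = (-17037 + 25)/(-61816) = -17012*(-1/61816) = 4253/15454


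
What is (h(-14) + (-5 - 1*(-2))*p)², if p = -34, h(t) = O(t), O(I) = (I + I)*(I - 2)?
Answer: 302500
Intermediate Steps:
O(I) = 2*I*(-2 + I) (O(I) = (2*I)*(-2 + I) = 2*I*(-2 + I))
h(t) = 2*t*(-2 + t)
(h(-14) + (-5 - 1*(-2))*p)² = (2*(-14)*(-2 - 14) + (-5 - 1*(-2))*(-34))² = (2*(-14)*(-16) + (-5 + 2)*(-34))² = (448 - 3*(-34))² = (448 + 102)² = 550² = 302500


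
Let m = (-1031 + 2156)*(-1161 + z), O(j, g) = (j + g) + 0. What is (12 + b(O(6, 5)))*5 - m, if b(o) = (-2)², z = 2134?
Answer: -1094545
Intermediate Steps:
O(j, g) = g + j (O(j, g) = (g + j) + 0 = g + j)
m = 1094625 (m = (-1031 + 2156)*(-1161 + 2134) = 1125*973 = 1094625)
b(o) = 4
(12 + b(O(6, 5)))*5 - m = (12 + 4)*5 - 1*1094625 = 16*5 - 1094625 = 80 - 1094625 = -1094545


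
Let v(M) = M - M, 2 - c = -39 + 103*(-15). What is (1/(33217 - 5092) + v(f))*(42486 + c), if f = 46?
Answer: 44072/28125 ≈ 1.5670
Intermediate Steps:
c = 1586 (c = 2 - (-39 + 103*(-15)) = 2 - (-39 - 1545) = 2 - 1*(-1584) = 2 + 1584 = 1586)
v(M) = 0
(1/(33217 - 5092) + v(f))*(42486 + c) = (1/(33217 - 5092) + 0)*(42486 + 1586) = (1/28125 + 0)*44072 = (1/28125)*44072 = 44072/28125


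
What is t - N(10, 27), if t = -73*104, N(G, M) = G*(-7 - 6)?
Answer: -7462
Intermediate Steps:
N(G, M) = -13*G (N(G, M) = G*(-13) = -13*G)
t = -7592
t - N(10, 27) = -7592 - (-13)*10 = -7592 - 1*(-130) = -7592 + 130 = -7462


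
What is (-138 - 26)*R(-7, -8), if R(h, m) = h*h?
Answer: -8036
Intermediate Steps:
R(h, m) = h**2
(-138 - 26)*R(-7, -8) = (-138 - 26)*(-7)**2 = -164*49 = -8036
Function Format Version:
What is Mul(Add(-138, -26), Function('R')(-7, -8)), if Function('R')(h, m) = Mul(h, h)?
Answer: -8036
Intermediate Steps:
Function('R')(h, m) = Pow(h, 2)
Mul(Add(-138, -26), Function('R')(-7, -8)) = Mul(Add(-138, -26), Pow(-7, 2)) = Mul(-164, 49) = -8036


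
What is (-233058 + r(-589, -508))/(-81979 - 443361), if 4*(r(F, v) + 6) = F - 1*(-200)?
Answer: 186529/420272 ≈ 0.44383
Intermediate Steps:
r(F, v) = 44 + F/4 (r(F, v) = -6 + (F - 1*(-200))/4 = -6 + (F + 200)/4 = -6 + (200 + F)/4 = -6 + (50 + F/4) = 44 + F/4)
(-233058 + r(-589, -508))/(-81979 - 443361) = (-233058 + (44 + (1/4)*(-589)))/(-81979 - 443361) = (-233058 + (44 - 589/4))/(-525340) = (-233058 - 413/4)*(-1/525340) = -932645/4*(-1/525340) = 186529/420272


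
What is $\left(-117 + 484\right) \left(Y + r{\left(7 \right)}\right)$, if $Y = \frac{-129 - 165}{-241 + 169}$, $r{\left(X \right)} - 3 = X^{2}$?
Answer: $\frac{246991}{12} \approx 20583.0$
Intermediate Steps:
$r{\left(X \right)} = 3 + X^{2}$
$Y = \frac{49}{12}$ ($Y = - \frac{294}{-72} = \left(-294\right) \left(- \frac{1}{72}\right) = \frac{49}{12} \approx 4.0833$)
$\left(-117 + 484\right) \left(Y + r{\left(7 \right)}\right) = \left(-117 + 484\right) \left(\frac{49}{12} + \left(3 + 7^{2}\right)\right) = 367 \left(\frac{49}{12} + \left(3 + 49\right)\right) = 367 \left(\frac{49}{12} + 52\right) = 367 \cdot \frac{673}{12} = \frac{246991}{12}$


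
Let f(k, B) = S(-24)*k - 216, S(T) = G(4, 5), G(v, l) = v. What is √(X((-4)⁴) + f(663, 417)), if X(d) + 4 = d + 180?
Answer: 2*√717 ≈ 53.554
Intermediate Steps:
S(T) = 4
f(k, B) = -216 + 4*k (f(k, B) = 4*k - 216 = -216 + 4*k)
X(d) = 176 + d (X(d) = -4 + (d + 180) = -4 + (180 + d) = 176 + d)
√(X((-4)⁴) + f(663, 417)) = √((176 + (-4)⁴) + (-216 + 4*663)) = √((176 + 256) + (-216 + 2652)) = √(432 + 2436) = √2868 = 2*√717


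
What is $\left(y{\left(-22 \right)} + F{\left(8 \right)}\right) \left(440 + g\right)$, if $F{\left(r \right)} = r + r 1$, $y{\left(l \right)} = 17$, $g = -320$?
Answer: $3960$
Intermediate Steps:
$F{\left(r \right)} = 2 r$ ($F{\left(r \right)} = r + r = 2 r$)
$\left(y{\left(-22 \right)} + F{\left(8 \right)}\right) \left(440 + g\right) = \left(17 + 2 \cdot 8\right) \left(440 - 320\right) = \left(17 + 16\right) 120 = 33 \cdot 120 = 3960$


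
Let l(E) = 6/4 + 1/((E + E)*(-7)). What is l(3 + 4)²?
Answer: 5329/2401 ≈ 2.2195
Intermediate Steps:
l(E) = 3/2 - 1/(14*E) (l(E) = 6*(¼) - ⅐/(2*E) = 3/2 + (1/(2*E))*(-⅐) = 3/2 - 1/(14*E))
l(3 + 4)² = ((-1 + 21*(3 + 4))/(14*(3 + 4)))² = ((1/14)*(-1 + 21*7)/7)² = ((1/14)*(⅐)*(-1 + 147))² = ((1/14)*(⅐)*146)² = (73/49)² = 5329/2401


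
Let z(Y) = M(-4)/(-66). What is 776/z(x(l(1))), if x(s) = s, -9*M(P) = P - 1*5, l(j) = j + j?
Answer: -51216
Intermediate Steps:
l(j) = 2*j
M(P) = 5/9 - P/9 (M(P) = -(P - 1*5)/9 = -(P - 5)/9 = -(-5 + P)/9 = 5/9 - P/9)
z(Y) = -1/66 (z(Y) = (5/9 - ⅑*(-4))/(-66) = (5/9 + 4/9)*(-1/66) = 1*(-1/66) = -1/66)
776/z(x(l(1))) = 776/(-1/66) = 776*(-66) = -51216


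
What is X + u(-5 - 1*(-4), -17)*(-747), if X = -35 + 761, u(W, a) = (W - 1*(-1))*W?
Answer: 726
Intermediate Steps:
u(W, a) = W*(1 + W) (u(W, a) = (W + 1)*W = (1 + W)*W = W*(1 + W))
X = 726
X + u(-5 - 1*(-4), -17)*(-747) = 726 + ((-5 - 1*(-4))*(1 + (-5 - 1*(-4))))*(-747) = 726 + ((-5 + 4)*(1 + (-5 + 4)))*(-747) = 726 - (1 - 1)*(-747) = 726 - 1*0*(-747) = 726 + 0*(-747) = 726 + 0 = 726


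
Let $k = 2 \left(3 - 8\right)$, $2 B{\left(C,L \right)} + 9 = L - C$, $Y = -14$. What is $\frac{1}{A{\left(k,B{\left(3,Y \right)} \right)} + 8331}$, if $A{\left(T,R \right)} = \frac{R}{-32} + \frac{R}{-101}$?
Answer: $\frac{3232}{26927521} \approx 0.00012003$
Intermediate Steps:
$B{\left(C,L \right)} = - \frac{9}{2} + \frac{L}{2} - \frac{C}{2}$ ($B{\left(C,L \right)} = - \frac{9}{2} + \frac{L - C}{2} = - \frac{9}{2} - \left(\frac{C}{2} - \frac{L}{2}\right) = - \frac{9}{2} + \frac{L}{2} - \frac{C}{2}$)
$k = -10$ ($k = 2 \left(-5\right) = -10$)
$A{\left(T,R \right)} = - \frac{133 R}{3232}$ ($A{\left(T,R \right)} = R \left(- \frac{1}{32}\right) + R \left(- \frac{1}{101}\right) = - \frac{R}{32} - \frac{R}{101} = - \frac{133 R}{3232}$)
$\frac{1}{A{\left(k,B{\left(3,Y \right)} \right)} + 8331} = \frac{1}{- \frac{133 \left(- \frac{9}{2} + \frac{1}{2} \left(-14\right) - \frac{3}{2}\right)}{3232} + 8331} = \frac{1}{- \frac{133 \left(- \frac{9}{2} - 7 - \frac{3}{2}\right)}{3232} + 8331} = \frac{1}{\left(- \frac{133}{3232}\right) \left(-13\right) + 8331} = \frac{1}{\frac{1729}{3232} + 8331} = \frac{1}{\frac{26927521}{3232}} = \frac{3232}{26927521}$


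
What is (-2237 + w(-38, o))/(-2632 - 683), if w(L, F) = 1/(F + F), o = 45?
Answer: 201329/298350 ≈ 0.67481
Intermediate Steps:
w(L, F) = 1/(2*F)
(-2237 + w(-38, o))/(-2632 - 683) = (-2237 + (½)/45)/(-2632 - 683) = (-2237 + (½)*(1/45))/(-3315) = (-2237 + 1/90)*(-1/3315) = -201329/90*(-1/3315) = 201329/298350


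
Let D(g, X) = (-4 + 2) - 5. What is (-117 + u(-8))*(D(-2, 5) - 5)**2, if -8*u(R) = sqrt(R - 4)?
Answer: -16848 - 36*I*sqrt(3) ≈ -16848.0 - 62.354*I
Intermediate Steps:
u(R) = -sqrt(-4 + R)/8 (u(R) = -sqrt(R - 4)/8 = -sqrt(-4 + R)/8)
D(g, X) = -7 (D(g, X) = -2 - 5 = -7)
(-117 + u(-8))*(D(-2, 5) - 5)**2 = (-117 - sqrt(-4 - 8)/8)*(-7 - 5)**2 = (-117 - I*sqrt(3)/4)*(-12)**2 = (-117 - I*sqrt(3)/4)*144 = -16848 - 36*I*sqrt(3)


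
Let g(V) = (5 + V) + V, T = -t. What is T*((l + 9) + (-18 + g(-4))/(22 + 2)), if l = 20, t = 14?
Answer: -1575/4 ≈ -393.75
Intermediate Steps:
T = -14 (T = -1*14 = -14)
g(V) = 5 + 2*V
T*((l + 9) + (-18 + g(-4))/(22 + 2)) = -14*((20 + 9) + (-18 + (5 + 2*(-4)))/(22 + 2)) = -14*(29 + (-18 + (5 - 8))/24) = -14*(29 + (-18 - 3)*(1/24)) = -14*(29 - 21*1/24) = -14*(29 - 7/8) = -14*225/8 = -1575/4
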